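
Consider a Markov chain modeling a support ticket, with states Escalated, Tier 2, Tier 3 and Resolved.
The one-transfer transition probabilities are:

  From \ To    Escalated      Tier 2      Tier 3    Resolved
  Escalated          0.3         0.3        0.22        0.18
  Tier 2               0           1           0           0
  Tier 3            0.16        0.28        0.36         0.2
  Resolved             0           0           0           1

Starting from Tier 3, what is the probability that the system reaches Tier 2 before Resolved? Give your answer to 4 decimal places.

Let h(s) be the probability of absorption at Tier 2 starting from transient state s. Then h(Tier 2) = 1 and h(Resolved) = 0. By first-step analysis:
h(Escalated) = 0.3·h(Escalated) + 0.3·1 + 0.22·h(Tier 3) + 0.18·0
h(Tier 3) = 0.16·h(Escalated) + 0.28·1 + 0.36·h(Tier 3) + 0.2·0
Solving: h(Escalated) = 0.6143, h(Tier 3) = 0.5911.
Starting from Tier 3, the probability is 0.5911.

0.5911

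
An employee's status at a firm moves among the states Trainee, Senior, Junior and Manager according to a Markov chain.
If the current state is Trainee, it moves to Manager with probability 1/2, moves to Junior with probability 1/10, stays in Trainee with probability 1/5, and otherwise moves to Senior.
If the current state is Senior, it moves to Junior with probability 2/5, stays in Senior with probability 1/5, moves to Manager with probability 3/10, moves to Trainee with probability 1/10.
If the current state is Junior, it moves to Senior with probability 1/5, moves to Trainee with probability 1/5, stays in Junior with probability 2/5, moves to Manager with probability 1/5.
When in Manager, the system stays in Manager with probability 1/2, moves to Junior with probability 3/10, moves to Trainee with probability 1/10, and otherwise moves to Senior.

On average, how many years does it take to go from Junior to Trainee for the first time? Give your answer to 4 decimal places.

6.5741

Let t(s) be the expected number of years to first reach Trainee from state s, with t(Trainee) = 0. Conditioning on the first year:
t(Senior) = 1 + 0.2·t(Senior) + 0.4·t(Junior) + 0.3·t(Manager)
t(Junior) = 1 + 0.2·t(Senior) + 0.4·t(Junior) + 0.2·t(Manager)
t(Manager) = 1 + 0.1·t(Senior) + 0.3·t(Junior) + 0.5·t(Manager)
Solving: t(Senior) = 7.3148, t(Junior) = 6.5741, t(Manager) = 7.4074.
Expected years from Junior to Trainee: 6.5741.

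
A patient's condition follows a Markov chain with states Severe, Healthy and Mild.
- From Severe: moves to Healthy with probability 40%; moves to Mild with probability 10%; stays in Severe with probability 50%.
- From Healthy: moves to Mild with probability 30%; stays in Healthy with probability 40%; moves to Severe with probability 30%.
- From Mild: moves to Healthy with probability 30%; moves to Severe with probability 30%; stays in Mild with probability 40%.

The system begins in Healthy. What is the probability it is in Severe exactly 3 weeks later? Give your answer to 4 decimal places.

0.3720

Propagate the distribution vector 3 weeks from Healthy.
After 0 weeks: (0.0000, 1.0000, 0.0000)
After 1 week: (0.3000, 0.4000, 0.3000)
After 2 weeks: (0.3600, 0.3700, 0.2700)
After 3 weeks: (0.3720, 0.3730, 0.2550)
P(in Severe after 3 weeks) = 0.3720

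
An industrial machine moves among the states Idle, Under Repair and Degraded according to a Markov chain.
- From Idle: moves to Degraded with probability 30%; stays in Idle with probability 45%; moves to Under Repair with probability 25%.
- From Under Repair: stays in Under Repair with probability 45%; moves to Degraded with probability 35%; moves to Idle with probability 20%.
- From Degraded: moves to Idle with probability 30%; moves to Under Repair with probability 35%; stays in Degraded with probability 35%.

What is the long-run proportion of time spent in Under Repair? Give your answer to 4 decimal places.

Let the stationary distribution be π with π = πP and π_1 + π_2 + π_3 = 1.
π_1 = 0.45·π_1 + 0.2·π_2 + 0.3·π_3
π_2 = 0.25·π_1 + 0.45·π_2 + 0.35·π_3
Solving with the normalization constraint gives π = (0.3113, 0.3543, 0.3344).
So the stationary probability of Under Repair is 0.3543.

0.3543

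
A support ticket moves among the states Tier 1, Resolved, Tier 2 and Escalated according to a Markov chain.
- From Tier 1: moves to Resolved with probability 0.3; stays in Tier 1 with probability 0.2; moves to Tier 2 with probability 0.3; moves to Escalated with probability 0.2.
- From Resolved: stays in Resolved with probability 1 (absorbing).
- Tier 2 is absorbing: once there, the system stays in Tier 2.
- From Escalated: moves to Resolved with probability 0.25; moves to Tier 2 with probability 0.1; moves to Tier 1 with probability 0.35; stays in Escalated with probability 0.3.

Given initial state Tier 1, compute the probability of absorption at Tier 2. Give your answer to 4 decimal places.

0.4694

Let h(s) be the probability of absorption at Tier 2 starting from transient state s. Then h(Tier 2) = 1 and h(Resolved) = 0. By first-step analysis:
h(Tier 1) = 0.2·h(Tier 1) + 0.3·0 + 0.3·1 + 0.2·h(Escalated)
h(Escalated) = 0.35·h(Tier 1) + 0.25·0 + 0.1·1 + 0.3·h(Escalated)
Solving: h(Tier 1) = 0.4694, h(Escalated) = 0.3776.
Starting from Tier 1, the probability is 0.4694.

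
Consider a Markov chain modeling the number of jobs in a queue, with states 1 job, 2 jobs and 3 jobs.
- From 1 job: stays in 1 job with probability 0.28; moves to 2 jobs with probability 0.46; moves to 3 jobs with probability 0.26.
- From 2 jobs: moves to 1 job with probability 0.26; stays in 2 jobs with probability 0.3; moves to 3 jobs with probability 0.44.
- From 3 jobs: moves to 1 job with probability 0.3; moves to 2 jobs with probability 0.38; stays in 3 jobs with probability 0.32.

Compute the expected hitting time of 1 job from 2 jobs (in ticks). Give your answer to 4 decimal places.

Let t(s) be the expected number of ticks to first reach 1 job from state s, with t(1 job) = 0. Conditioning on the first tick:
t(2 jobs) = 1 + 0.3·t(2 jobs) + 0.44·t(3 jobs)
t(3 jobs) = 1 + 0.38·t(2 jobs) + 0.32·t(3 jobs)
Solving: t(2 jobs) = 3.6269, t(3 jobs) = 3.4974.
Expected ticks from 2 jobs to 1 job: 3.6269.

3.6269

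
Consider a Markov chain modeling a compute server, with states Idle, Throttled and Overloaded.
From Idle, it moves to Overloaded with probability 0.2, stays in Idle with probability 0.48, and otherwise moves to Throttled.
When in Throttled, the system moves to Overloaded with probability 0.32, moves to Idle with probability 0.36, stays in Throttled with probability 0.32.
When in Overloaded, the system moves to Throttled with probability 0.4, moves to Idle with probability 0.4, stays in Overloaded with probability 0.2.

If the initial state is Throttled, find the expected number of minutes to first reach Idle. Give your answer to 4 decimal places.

2.6923

Let t(s) be the expected number of minutes to first reach Idle from state s, with t(Idle) = 0. Conditioning on the first minute:
t(Throttled) = 1 + 0.32·t(Throttled) + 0.32·t(Overloaded)
t(Overloaded) = 1 + 0.4·t(Throttled) + 0.2·t(Overloaded)
Solving: t(Throttled) = 2.6923, t(Overloaded) = 2.5962.
Expected minutes from Throttled to Idle: 2.6923.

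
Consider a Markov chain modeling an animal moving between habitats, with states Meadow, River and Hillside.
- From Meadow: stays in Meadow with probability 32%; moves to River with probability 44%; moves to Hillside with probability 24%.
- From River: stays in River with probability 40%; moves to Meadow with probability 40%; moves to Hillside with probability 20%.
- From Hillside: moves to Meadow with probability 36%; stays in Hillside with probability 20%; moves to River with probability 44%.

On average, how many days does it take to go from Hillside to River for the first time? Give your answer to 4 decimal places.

Let t(s) be the expected number of days to first reach River from state s, with t(River) = 0. Conditioning on the first day:
t(Meadow) = 1 + 0.32·t(Meadow) + 0.24·t(Hillside)
t(Hillside) = 1 + 0.36·t(Meadow) + 0.2·t(Hillside)
Solving: t(Meadow) = 2.2727, t(Hillside) = 2.2727.
Expected days from Hillside to River: 2.2727.

2.2727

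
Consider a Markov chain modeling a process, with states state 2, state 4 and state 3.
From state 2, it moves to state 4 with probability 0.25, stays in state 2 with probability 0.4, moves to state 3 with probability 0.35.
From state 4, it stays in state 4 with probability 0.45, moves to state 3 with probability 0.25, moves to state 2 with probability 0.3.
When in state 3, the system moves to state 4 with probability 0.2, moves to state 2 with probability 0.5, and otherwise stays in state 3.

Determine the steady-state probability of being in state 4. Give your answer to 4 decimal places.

0.2934

Let the stationary distribution be π with π = πP and π_1 + π_2 + π_3 = 1.
π_1 = 0.4·π_1 + 0.3·π_2 + 0.5·π_3
π_2 = 0.25·π_1 + 0.45·π_2 + 0.2·π_3
Solving with the normalization constraint gives π = (0.4012, 0.2934, 0.3054).
So the stationary probability of state 4 is 0.2934.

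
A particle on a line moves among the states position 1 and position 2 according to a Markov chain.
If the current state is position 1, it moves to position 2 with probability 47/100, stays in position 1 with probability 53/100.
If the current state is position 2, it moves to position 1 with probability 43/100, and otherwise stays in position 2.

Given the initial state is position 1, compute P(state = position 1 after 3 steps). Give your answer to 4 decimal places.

Propagate the distribution vector 3 steps from position 1.
After 0 steps: (1.0000, 0.0000)
After 1 step: (0.5300, 0.4700)
After 2 steps: (0.4830, 0.5170)
After 3 steps: (0.4783, 0.5217)
P(in position 1 after 3 steps) = 0.4783

0.4783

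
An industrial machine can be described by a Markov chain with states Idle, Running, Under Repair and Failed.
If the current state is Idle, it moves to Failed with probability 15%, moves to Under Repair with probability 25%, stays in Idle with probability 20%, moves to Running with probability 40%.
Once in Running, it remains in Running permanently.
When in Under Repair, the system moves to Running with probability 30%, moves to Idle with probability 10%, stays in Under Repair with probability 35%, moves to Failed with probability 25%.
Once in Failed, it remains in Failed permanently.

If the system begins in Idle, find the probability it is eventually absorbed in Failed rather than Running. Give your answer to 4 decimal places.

0.3232

Let h(s) be the probability of absorption at Failed starting from transient state s. Then h(Failed) = 1 and h(Running) = 0. By first-step analysis:
h(Idle) = 0.2·h(Idle) + 0.4·0 + 0.25·h(Under Repair) + 0.15·1
h(Under Repair) = 0.1·h(Idle) + 0.3·0 + 0.35·h(Under Repair) + 0.25·1
Solving: h(Idle) = 0.3232, h(Under Repair) = 0.4343.
Starting from Idle, the probability is 0.3232.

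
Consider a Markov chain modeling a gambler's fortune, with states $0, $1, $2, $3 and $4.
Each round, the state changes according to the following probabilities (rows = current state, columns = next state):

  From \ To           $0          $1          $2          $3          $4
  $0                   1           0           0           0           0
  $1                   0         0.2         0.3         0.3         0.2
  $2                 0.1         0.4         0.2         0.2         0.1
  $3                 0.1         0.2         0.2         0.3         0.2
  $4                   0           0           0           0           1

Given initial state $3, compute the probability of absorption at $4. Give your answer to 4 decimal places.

Let h(s) be the probability of absorption at $4 starting from transient state s. Then h($4) = 1 and h($0) = 0. By first-step analysis:
h($1) = 0.2·h($1) + 0.3·h($2) + 0.3·h($3) + 0.2·1
h($2) = 0.1·0 + 0.4·h($1) + 0.2·h($2) + 0.2·h($3) + 0.1·1
h($3) = 0.1·0 + 0.2·h($1) + 0.2·h($2) + 0.3·h($3) + 0.2·1
Solving: h($1) = 0.7702, h($2) = 0.6855, h($3) = 0.7016.
Starting from $3, the probability is 0.7016.

0.7016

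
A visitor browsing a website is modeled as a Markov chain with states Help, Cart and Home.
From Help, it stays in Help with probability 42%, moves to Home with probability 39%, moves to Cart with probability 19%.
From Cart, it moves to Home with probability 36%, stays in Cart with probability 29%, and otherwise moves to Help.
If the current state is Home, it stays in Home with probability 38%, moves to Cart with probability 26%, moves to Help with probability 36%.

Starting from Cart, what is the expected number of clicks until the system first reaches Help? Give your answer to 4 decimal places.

Let t(s) be the expected number of clicks to first reach Help from state s, with t(Help) = 0. Conditioning on the first click:
t(Cart) = 1 + 0.29·t(Cart) + 0.36·t(Home)
t(Home) = 1 + 0.26·t(Cart) + 0.38·t(Home)
Solving: t(Cart) = 2.8275, t(Home) = 2.7986.
Expected clicks from Cart to Help: 2.8275.

2.8275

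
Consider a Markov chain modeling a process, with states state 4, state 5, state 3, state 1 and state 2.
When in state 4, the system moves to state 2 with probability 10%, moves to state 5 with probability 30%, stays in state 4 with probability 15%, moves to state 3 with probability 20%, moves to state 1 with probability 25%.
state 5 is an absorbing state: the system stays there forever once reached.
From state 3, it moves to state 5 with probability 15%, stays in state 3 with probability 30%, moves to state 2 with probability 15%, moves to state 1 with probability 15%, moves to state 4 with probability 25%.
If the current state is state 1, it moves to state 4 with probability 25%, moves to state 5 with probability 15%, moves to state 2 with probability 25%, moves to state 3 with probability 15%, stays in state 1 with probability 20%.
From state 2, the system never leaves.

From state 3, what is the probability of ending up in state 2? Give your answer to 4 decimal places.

Let h(s) be the probability of absorption at state 2 starting from transient state s. Then h(state 2) = 1 and h(state 5) = 0. By first-step analysis:
h(state 4) = 0.15·h(state 4) + 0.3·0 + 0.2·h(state 3) + 0.25·h(state 1) + 0.1·1
h(state 3) = 0.25·h(state 4) + 0.15·0 + 0.3·h(state 3) + 0.15·h(state 1) + 0.15·1
h(state 1) = 0.25·h(state 4) + 0.15·0 + 0.15·h(state 3) + 0.2·h(state 1) + 0.25·1
Solving: h(state 4) = 0.3779, h(state 3) = 0.4600, h(state 1) = 0.5168.
Starting from state 3, the probability is 0.4600.

0.4600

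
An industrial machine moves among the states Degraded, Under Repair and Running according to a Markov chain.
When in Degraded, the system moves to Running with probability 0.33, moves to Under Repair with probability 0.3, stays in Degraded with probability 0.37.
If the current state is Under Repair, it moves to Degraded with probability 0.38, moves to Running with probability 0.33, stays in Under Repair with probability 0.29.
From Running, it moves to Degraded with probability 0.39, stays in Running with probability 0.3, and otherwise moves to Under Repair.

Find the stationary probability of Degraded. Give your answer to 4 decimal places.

0.3794

Let the stationary distribution be π with π = πP and π_1 + π_2 + π_3 = 1.
π_1 = 0.37·π_1 + 0.38·π_2 + 0.39·π_3
π_2 = 0.3·π_1 + 0.29·π_2 + 0.31·π_3
Solving with the normalization constraint gives π = (0.3794, 0.3002, 0.3204).
So the stationary probability of Degraded is 0.3794.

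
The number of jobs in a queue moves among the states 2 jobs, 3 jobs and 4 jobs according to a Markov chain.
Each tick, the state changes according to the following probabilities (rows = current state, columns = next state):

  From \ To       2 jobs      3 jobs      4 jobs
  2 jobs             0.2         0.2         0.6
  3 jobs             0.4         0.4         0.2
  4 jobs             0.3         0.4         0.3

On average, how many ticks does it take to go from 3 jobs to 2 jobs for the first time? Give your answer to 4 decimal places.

Let t(s) be the expected number of ticks to first reach 2 jobs from state s, with t(2 jobs) = 0. Conditioning on the first tick:
t(3 jobs) = 1 + 0.4·t(3 jobs) + 0.2·t(4 jobs)
t(4 jobs) = 1 + 0.4·t(3 jobs) + 0.3·t(4 jobs)
Solving: t(3 jobs) = 2.6471, t(4 jobs) = 2.9412.
Expected ticks from 3 jobs to 2 jobs: 2.6471.

2.6471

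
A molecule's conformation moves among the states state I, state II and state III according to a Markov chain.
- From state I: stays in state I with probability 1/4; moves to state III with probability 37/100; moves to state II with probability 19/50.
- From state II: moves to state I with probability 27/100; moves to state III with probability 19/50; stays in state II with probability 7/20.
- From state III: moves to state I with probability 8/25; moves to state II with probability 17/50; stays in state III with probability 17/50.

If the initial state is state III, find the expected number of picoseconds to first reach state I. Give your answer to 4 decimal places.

Let t(s) be the expected number of picoseconds to first reach state I from state s, with t(state I) = 0. Conditioning on the first picosecond:
t(state II) = 1 + 0.35·t(state II) + 0.38·t(state III)
t(state III) = 1 + 0.34·t(state II) + 0.34·t(state III)
Solving: t(state II) = 3.4690, t(state III) = 3.3022.
Expected picoseconds from state III to state I: 3.3022.

3.3022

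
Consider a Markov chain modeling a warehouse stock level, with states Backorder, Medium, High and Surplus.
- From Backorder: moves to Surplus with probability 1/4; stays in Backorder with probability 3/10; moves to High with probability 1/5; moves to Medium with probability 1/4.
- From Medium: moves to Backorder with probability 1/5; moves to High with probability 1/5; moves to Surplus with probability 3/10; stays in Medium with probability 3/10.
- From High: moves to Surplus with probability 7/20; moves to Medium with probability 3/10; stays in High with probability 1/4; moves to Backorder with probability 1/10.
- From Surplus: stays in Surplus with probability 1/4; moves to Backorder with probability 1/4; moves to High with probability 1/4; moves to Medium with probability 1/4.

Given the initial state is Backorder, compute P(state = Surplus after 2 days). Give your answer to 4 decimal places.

0.2825

Propagate the distribution vector 2 days from Backorder.
After 0 days: (1.0000, 0.0000, 0.0000, 0.0000)
After 1 day: (0.3000, 0.2500, 0.2000, 0.2500)
After 2 days: (0.2225, 0.2725, 0.2225, 0.2825)
P(in Surplus after 2 days) = 0.2825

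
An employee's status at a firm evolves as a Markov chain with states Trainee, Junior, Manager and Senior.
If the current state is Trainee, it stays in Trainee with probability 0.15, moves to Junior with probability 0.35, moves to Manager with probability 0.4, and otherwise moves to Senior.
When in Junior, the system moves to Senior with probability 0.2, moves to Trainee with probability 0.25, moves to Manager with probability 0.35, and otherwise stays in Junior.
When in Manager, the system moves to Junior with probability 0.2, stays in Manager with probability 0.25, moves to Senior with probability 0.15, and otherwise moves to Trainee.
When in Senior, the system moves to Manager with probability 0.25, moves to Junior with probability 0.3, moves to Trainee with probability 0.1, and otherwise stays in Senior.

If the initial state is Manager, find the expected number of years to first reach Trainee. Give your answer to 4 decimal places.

Let t(s) be the expected number of years to first reach Trainee from state s, with t(Trainee) = 0. Conditioning on the first year:
t(Junior) = 1 + 0.2·t(Junior) + 0.35·t(Manager) + 0.2·t(Senior)
t(Manager) = 1 + 0.2·t(Junior) + 0.25·t(Manager) + 0.15·t(Senior)
t(Senior) = 1 + 0.3·t(Junior) + 0.25·t(Manager) + 0.35·t(Senior)
Solving: t(Junior) = 3.8154, t(Manager) = 3.2615, t(Senior) = 4.5538.
Expected years from Manager to Trainee: 3.2615.

3.2615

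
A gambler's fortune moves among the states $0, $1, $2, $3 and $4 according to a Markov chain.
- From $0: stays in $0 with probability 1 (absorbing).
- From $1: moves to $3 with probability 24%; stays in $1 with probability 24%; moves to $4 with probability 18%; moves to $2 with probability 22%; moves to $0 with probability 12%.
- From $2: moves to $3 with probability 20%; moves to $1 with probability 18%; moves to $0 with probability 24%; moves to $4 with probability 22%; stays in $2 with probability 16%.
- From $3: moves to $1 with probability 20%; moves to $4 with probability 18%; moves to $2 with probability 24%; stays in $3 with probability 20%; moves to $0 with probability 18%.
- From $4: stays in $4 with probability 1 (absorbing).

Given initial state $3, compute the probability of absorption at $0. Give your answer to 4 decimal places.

Let h(s) be the probability of absorption at $0 starting from transient state s. Then h($0) = 1 and h($4) = 0. By first-step analysis:
h($1) = 0.12·1 + 0.24·h($1) + 0.22·h($2) + 0.24·h($3) + 0.18·0
h($2) = 0.24·1 + 0.18·h($1) + 0.16·h($2) + 0.2·h($3) + 0.22·0
h($3) = 0.18·1 + 0.2·h($1) + 0.24·h($2) + 0.2·h($3) + 0.18·0
Solving: h($1) = 0.4572, h($2) = 0.5002, h($3) = 0.4894.
Starting from $3, the probability is 0.4894.

0.4894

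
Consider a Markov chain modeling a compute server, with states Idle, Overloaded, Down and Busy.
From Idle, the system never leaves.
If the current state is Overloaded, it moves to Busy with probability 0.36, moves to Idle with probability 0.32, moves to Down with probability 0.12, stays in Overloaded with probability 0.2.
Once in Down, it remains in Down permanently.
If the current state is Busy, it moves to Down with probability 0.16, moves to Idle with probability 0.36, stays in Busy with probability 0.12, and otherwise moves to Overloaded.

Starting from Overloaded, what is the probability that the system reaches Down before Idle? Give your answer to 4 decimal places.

Let h(s) be the probability of absorption at Down starting from transient state s. Then h(Down) = 1 and h(Idle) = 0. By first-step analysis:
h(Overloaded) = 0.32·0 + 0.2·h(Overloaded) + 0.12·1 + 0.36·h(Busy)
h(Busy) = 0.36·0 + 0.36·h(Overloaded) + 0.16·1 + 0.12·h(Busy)
Solving: h(Overloaded) = 0.2841, h(Busy) = 0.2981.
Starting from Overloaded, the probability is 0.2841.

0.2841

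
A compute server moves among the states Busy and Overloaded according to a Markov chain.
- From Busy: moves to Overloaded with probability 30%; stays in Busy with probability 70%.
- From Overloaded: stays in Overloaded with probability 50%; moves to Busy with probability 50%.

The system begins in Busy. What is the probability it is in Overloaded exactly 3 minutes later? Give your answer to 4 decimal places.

Propagate the distribution vector 3 minutes from Busy.
After 0 minutes: (1.0000, 0.0000)
After 1 minute: (0.7000, 0.3000)
After 2 minutes: (0.6400, 0.3600)
After 3 minutes: (0.6280, 0.3720)
P(in Overloaded after 3 minutes) = 0.3720

0.3720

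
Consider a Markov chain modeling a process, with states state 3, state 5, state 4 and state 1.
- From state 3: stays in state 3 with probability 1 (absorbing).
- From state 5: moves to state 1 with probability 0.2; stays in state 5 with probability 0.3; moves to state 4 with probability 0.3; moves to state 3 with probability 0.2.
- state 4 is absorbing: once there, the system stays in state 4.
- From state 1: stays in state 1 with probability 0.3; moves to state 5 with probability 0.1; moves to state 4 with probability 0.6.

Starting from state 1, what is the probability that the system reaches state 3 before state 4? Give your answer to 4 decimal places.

0.0426

Let h(s) be the probability of absorption at state 3 starting from transient state s. Then h(state 3) = 1 and h(state 4) = 0. By first-step analysis:
h(state 5) = 0.2·1 + 0.3·h(state 5) + 0.3·0 + 0.2·h(state 1)
h(state 1) = 0.1·h(state 5) + 0.6·0 + 0.3·h(state 1)
Solving: h(state 5) = 0.2979, h(state 1) = 0.0426.
Starting from state 1, the probability is 0.0426.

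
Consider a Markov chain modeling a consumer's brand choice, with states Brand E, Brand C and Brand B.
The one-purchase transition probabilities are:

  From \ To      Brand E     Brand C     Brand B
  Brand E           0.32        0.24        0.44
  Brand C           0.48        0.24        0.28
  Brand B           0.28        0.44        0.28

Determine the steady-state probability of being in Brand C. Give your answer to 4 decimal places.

Let the stationary distribution be π with π = πP and π_1 + π_2 + π_3 = 1.
π_1 = 0.32·π_1 + 0.48·π_2 + 0.28·π_3
π_2 = 0.24·π_1 + 0.24·π_2 + 0.44·π_3
Solving with the normalization constraint gives π = (0.3557, 0.3074, 0.3369).
So the stationary probability of Brand C is 0.3074.

0.3074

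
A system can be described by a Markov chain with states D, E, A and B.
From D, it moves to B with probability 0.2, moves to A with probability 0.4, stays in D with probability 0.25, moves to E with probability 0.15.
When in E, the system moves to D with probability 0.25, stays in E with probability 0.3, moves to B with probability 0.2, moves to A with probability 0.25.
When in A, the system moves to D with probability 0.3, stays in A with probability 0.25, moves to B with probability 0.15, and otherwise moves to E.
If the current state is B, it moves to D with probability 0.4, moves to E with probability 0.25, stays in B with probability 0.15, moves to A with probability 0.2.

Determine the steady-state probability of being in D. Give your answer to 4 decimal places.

0.2908

Let the stationary distribution be π with π = πP and π_1 + π_2 + π_3 + π_4 = 1.
π_1 = 0.25·π_1 + 0.25·π_2 + 0.3·π_3 + 0.4·π_4
π_2 = 0.15·π_1 + 0.3·π_2 + 0.3·π_3 + 0.25·π_4
π_3 = 0.4·π_1 + 0.25·π_2 + 0.25·π_3 + 0.2·π_4
Solving with the normalization constraint gives π = (0.2908, 0.2475, 0.2848, 0.1769).
So the stationary probability of D is 0.2908.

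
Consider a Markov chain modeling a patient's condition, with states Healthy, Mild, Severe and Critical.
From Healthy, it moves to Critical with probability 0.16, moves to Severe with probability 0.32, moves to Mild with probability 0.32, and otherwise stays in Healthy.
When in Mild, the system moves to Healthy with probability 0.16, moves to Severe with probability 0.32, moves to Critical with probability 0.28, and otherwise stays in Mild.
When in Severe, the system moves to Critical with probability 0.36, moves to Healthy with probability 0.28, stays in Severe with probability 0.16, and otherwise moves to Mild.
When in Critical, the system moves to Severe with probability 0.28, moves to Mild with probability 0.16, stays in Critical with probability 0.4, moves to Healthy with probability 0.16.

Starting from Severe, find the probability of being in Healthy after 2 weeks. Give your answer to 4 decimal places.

0.1904

Propagate the distribution vector 2 weeks from Severe.
After 0 weeks: (0.0000, 0.0000, 1.0000, 0.0000)
After 1 week: (0.2800, 0.2000, 0.1600, 0.3600)
After 2 weeks: (0.1904, 0.2272, 0.2800, 0.3024)
P(in Healthy after 2 weeks) = 0.1904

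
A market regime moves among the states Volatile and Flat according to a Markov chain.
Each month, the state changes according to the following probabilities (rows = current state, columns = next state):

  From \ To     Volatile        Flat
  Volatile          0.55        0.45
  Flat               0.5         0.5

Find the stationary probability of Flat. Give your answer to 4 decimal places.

0.4737

Let the stationary distribution be π with π = πP and π_1 + π_2 = 1.
π_1 = 0.55·π_1 + 0.5·π_2
Solving with the normalization constraint gives π = (0.5263, 0.4737).
So the stationary probability of Flat is 0.4737.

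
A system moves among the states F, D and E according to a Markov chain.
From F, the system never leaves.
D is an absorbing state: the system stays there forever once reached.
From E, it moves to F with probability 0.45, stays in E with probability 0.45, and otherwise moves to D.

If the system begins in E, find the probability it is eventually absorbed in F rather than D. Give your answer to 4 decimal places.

0.8182

Let h(s) be the probability of absorption at F starting from transient state s. Then h(F) = 1 and h(D) = 0. By first-step analysis:
h(E) = 0.45·1 + 0.1·0 + 0.45·h(E)
Solving: h(E) = 0.8182.
Starting from E, the probability is 0.8182.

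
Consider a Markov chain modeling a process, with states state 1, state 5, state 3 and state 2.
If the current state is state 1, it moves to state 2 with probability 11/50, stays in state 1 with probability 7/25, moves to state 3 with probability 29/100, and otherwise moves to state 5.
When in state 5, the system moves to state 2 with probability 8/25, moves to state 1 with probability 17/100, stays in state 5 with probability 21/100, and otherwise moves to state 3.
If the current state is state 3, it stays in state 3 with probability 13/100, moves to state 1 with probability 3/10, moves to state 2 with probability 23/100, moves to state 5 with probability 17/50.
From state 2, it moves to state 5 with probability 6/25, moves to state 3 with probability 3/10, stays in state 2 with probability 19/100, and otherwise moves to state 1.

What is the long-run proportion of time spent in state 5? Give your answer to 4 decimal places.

Let the stationary distribution be π with π = πP and π_1 + π_2 + π_3 + π_4 = 1.
π_1 = 0.28·π_1 + 0.17·π_2 + 0.3·π_3 + 0.27·π_4
π_2 = 0.21·π_1 + 0.21·π_2 + 0.34·π_3 + 0.24·π_4
π_3 = 0.29·π_1 + 0.3·π_2 + 0.13·π_3 + 0.3·π_4
Solving with the normalization constraint gives π = (0.2552, 0.2503, 0.2542, 0.2404).
So the stationary probability of state 5 is 0.2503.

0.2503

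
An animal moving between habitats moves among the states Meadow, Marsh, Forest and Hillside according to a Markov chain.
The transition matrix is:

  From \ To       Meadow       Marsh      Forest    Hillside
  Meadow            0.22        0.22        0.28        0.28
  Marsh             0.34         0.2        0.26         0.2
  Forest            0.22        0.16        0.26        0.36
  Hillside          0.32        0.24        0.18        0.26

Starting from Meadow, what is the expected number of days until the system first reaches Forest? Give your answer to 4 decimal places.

4.0022

Let t(s) be the expected number of days to first reach Forest from state s, with t(Forest) = 0. Conditioning on the first day:
t(Meadow) = 1 + 0.22·t(Meadow) + 0.22·t(Marsh) + 0.28·t(Hillside)
t(Marsh) = 1 + 0.34·t(Meadow) + 0.2·t(Marsh) + 0.2·t(Hillside)
t(Hillside) = 1 + 0.32·t(Meadow) + 0.24·t(Marsh) + 0.26·t(Hillside)
Solving: t(Meadow) = 4.0022, t(Marsh) = 4.0498, t(Hillside) = 4.3955.
Expected days from Meadow to Forest: 4.0022.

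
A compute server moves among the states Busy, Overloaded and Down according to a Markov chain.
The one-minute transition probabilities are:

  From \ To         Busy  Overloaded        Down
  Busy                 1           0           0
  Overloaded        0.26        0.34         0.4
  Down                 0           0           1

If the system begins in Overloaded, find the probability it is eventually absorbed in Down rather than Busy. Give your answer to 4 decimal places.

Let h(s) be the probability of absorption at Down starting from transient state s. Then h(Down) = 1 and h(Busy) = 0. By first-step analysis:
h(Overloaded) = 0.26·0 + 0.34·h(Overloaded) + 0.4·1
Solving: h(Overloaded) = 0.6061.
Starting from Overloaded, the probability is 0.6061.

0.6061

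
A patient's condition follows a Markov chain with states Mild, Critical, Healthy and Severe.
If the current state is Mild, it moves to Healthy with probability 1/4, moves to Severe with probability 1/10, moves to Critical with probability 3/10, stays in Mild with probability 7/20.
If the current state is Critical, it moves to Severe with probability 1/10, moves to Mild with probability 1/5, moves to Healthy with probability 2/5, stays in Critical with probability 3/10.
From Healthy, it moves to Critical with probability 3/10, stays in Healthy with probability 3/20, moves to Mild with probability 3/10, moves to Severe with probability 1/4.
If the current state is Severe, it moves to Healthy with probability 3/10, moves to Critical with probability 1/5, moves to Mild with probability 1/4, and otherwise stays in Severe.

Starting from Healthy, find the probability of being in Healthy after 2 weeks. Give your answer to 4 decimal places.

Propagate the distribution vector 2 weeks from Healthy.
After 0 weeks: (0.0000, 0.0000, 1.0000, 0.0000)
After 1 week: (0.3000, 0.3000, 0.1500, 0.2500)
After 2 weeks: (0.2725, 0.2750, 0.2925, 0.1600)
P(in Healthy after 2 weeks) = 0.2925

0.2925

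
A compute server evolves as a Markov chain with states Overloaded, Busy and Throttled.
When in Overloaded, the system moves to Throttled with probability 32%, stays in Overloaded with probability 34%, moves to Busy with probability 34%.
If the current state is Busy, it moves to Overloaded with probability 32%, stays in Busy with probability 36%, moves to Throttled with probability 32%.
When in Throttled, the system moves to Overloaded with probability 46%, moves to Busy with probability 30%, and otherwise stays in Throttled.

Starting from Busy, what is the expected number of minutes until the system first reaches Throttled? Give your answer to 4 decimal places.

Let t(s) be the expected number of minutes to first reach Throttled from state s, with t(Throttled) = 0. Conditioning on the first minute:
t(Overloaded) = 1 + 0.34·t(Overloaded) + 0.34·t(Busy)
t(Busy) = 1 + 0.32·t(Overloaded) + 0.36·t(Busy)
Solving: t(Overloaded) = 3.1250, t(Busy) = 3.1250.
Expected minutes from Busy to Throttled: 3.1250.

3.1250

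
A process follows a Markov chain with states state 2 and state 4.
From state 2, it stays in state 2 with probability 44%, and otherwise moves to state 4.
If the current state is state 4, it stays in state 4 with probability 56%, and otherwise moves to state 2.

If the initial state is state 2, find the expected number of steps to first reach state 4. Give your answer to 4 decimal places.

1.7857

Let t(s) be the expected number of steps to first reach state 4 from state s, with t(state 4) = 0. Conditioning on the first step:
t(state 2) = 1 + 0.44·t(state 2)
Solving: t(state 2) = 1.7857.
Expected steps from state 2 to state 4: 1.7857.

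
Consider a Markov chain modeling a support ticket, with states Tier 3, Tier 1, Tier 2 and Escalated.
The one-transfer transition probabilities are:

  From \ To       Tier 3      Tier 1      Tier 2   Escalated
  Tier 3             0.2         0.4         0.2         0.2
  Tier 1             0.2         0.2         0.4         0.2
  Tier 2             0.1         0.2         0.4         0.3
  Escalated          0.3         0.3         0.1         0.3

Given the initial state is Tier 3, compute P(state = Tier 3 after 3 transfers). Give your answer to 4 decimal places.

0.1940

Propagate the distribution vector 3 transfers from Tier 3.
After 0 transfers: (1.0000, 0.0000, 0.0000, 0.0000)
After 1 transfer: (0.2000, 0.4000, 0.2000, 0.2000)
After 2 transfers: (0.2000, 0.2600, 0.3000, 0.2400)
After 3 transfers: (0.1940, 0.2640, 0.2880, 0.2540)
P(in Tier 3 after 3 transfers) = 0.1940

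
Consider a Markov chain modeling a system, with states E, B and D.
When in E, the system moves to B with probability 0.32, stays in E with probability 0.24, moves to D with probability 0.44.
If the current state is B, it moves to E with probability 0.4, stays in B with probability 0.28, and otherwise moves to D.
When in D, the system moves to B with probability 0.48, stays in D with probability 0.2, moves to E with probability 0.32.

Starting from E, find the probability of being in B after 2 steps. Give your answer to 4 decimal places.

Sum over the intermediate state after 1 step:
P = P(E→E)·P(E→B) + P(E→B)·P(B→B) + P(E→D)·P(D→B)
  = 0.24×0.32 + 0.32×0.28 + 0.44×0.48
  = 0.0768 + 0.0896 + 0.2112 = 0.3776

0.3776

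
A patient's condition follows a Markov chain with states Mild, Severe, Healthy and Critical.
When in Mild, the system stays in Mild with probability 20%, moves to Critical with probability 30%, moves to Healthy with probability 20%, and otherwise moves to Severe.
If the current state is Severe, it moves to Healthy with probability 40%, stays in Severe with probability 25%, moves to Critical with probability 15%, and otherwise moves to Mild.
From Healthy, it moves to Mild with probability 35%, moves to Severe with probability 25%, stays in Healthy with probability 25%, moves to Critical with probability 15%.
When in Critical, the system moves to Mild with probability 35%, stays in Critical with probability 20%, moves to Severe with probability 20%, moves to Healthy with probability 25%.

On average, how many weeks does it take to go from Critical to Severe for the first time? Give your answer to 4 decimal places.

Let t(s) be the expected number of weeks to first reach Severe from state s, with t(Severe) = 0. Conditioning on the first week:
t(Mild) = 1 + 0.2·t(Mild) + 0.2·t(Healthy) + 0.3·t(Critical)
t(Healthy) = 1 + 0.35·t(Mild) + 0.25·t(Healthy) + 0.15·t(Critical)
t(Critical) = 1 + 0.35·t(Mild) + 0.25·t(Healthy) + 0.2·t(Critical)
Solving: t(Mild) = 3.7792, t(Healthy) = 3.9228, t(Critical) = 4.1293.
Expected weeks from Critical to Severe: 4.1293.

4.1293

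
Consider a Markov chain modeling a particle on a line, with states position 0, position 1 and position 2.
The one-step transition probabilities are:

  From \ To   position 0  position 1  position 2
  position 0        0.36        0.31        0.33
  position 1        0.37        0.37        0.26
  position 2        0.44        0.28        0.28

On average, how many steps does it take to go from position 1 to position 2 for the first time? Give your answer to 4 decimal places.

Let t(s) be the expected number of steps to first reach position 2 from state s, with t(position 2) = 0. Conditioning on the first step:
t(position 0) = 1 + 0.36·t(position 0) + 0.31·t(position 1)
t(position 1) = 1 + 0.37·t(position 0) + 0.37·t(position 1)
Solving: t(position 0) = 3.2582, t(position 1) = 3.5009.
Expected steps from position 1 to position 2: 3.5009.

3.5009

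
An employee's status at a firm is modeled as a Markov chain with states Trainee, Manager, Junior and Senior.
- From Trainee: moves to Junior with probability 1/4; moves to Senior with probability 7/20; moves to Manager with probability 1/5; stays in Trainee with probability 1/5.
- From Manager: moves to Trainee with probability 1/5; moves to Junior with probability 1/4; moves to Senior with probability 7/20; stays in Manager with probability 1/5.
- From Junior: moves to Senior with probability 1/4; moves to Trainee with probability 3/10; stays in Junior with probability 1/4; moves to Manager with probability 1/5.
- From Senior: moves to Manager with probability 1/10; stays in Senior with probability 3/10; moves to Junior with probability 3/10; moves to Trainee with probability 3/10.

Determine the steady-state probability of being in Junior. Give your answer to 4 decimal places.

Let the stationary distribution be π with π = πP and π_1 + π_2 + π_3 + π_4 = 1.
π_1 = 0.2·π_1 + 0.2·π_2 + 0.3·π_3 + 0.3·π_4
π_2 = 0.2·π_1 + 0.2·π_2 + 0.2·π_3 + 0.1·π_4
π_3 = 0.25·π_1 + 0.25·π_2 + 0.25·π_3 + 0.3·π_4
Solving with the normalization constraint gives π = (0.2573, 0.1692, 0.2654, 0.3081).
So the stationary probability of Junior is 0.2654.

0.2654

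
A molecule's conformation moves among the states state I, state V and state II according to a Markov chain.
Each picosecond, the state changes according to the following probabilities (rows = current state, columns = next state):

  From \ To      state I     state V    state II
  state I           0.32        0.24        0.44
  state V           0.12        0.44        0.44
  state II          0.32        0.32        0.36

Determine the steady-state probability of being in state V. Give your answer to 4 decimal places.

0.3407

Let the stationary distribution be π with π = πP and π_1 + π_2 + π_3 = 1.
π_1 = 0.32·π_1 + 0.12·π_2 + 0.32·π_3
π_2 = 0.24·π_1 + 0.44·π_2 + 0.32·π_3
Solving with the normalization constraint gives π = (0.2519, 0.3407, 0.4074).
So the stationary probability of state V is 0.3407.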